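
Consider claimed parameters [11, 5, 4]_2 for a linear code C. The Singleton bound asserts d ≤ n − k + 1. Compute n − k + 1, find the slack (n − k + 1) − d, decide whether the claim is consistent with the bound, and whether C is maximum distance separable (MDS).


Singleton RHS = n − k + 1 = 7, slack = 3, bound satisfied, not MDS.

Singleton bound: d ≤ n − k + 1.
Here n = 11, k = 5, so n − k + 1 = 7.
Given d = 4, check d ≤ 7: YES.
Slack = (n − k + 1) − d = 3.
The code is NOT MDS (slack = 3 > 0).
Description: the claimed parameters are [11, 5, 4]_2; such a code would be non-MDS.


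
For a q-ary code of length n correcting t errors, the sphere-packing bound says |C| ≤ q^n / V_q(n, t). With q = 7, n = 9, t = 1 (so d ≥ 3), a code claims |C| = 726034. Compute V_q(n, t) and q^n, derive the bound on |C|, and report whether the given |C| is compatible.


V_q(n, t) = 55, q^n = 40353607, Hamming bound = 733701, |C| = 726034 ≤ bound (satisfied).

Step 1: Compute V_q(n, t) = Σ_{j=0}^1 C(n, j) (q−1)^j.
  j = 0: C(9,0)·(6)^0 = 1·1 = 1.
  j = 1: C(9,1)·(6)^1 = 9·6 = 54.
  V_q(n, t) = 1 + 54 = 55.
Step 2: q^n = 7^9 = 40353607.
Step 3: Hamming bound ⌊q^n / V_q(n,t)⌋ = ⌊40353607/55⌋ = 733701.
Step 4: Compare |C| = 726034 to 733701: satisfied.
The claimed |C| lies below the Hamming bound.


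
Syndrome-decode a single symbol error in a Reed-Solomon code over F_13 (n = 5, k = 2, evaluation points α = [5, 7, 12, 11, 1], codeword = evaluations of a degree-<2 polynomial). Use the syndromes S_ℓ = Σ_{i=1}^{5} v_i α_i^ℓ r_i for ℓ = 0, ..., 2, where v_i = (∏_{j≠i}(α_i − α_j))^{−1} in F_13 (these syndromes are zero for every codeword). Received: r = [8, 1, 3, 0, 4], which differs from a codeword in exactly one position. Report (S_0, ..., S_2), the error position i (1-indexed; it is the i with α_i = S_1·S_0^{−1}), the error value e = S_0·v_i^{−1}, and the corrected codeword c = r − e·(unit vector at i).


S = (8, 8, 8), error at position 5, error magnitude e = 8, c = [8, 1, 3, 0, 9].

Step 1: column multipliers v_i = (∏_{j≠i}(α_i − α_j))^{−1} mod 13.
  i = 1 (α = 5): (5−7)(5−12)(5−11)(5−1) = (−2)·(−7)·(−6)·4 = −336 ≡ 2, so v_1 = 2^{−1} = 7 (mod 13).
  i = 2 (α = 7): (7−5)(7−12)(7−11)(7−1) = 2·(−5)·(−4)·6 = 240 ≡ 6, so v_2 = 6^{−1} = 11 (mod 13).
  i = 3 (α = 12): (12−5)(12−7)(12−11)(12−1) = 7·5·1·11 = 385 ≡ 8, so v_3 = 8^{−1} = 5 (mod 13).
  i = 4 (α = 11): (11−5)(11−7)(11−12)(11−1) = 6·4·(−1)·10 = −240 ≡ 7, so v_4 = 7^{−1} = 2 (mod 13).
  i = 5 (α = 1): (1−5)(1−7)(1−12)(1−11) = (−4)·(−6)·(−11)·(−10) = 2640 ≡ 1, so v_5 = 1^{−1} = 1 (mod 13).
  v = [7, 11, 5, 2, 1].
Step 2: syndromes of r = [8, 1, 3, 0, 4] (all sums mod 13).
  S_0 = Σ v_i r_i = 7·8 + 11·1 + 5·3 + 2·0 + 1·4 = 86 ≡ 8.
  S_1 = Σ v_i α_i r_i = 7·5·8 + 11·7·1 + 5·12·3 + 2·11·0 + 1·1·4 = 541 ≡ 8.
  α_i^2 mod 13 = [12, 10, 1, 4, 1].
  S_2 = Σ v_i α_i^2 r_i = 7·12·8 + 11·10·1 + 5·1·3 + 2·4·0 + 1·1·4 = 801 ≡ 8.
  S = (8, 8, 8) ≠ 0, so r is not a codeword (an error is present).
Step 3: locate the error. For a single error e at position i, S_ℓ = v_i·e·α_i^ℓ, so α_err = S_1/S_0.
  S_0^{−1} = 8^{−1} = 5 (mod 13), so α_err = 8·5 = 40 ≡ 1 = α_5. Error position i = 5.
  Consistency check: S_2/S_1 = 8·5 = 40 ≡ 1 = α_err ✓ (single-error assumption holds).
Step 4: error magnitude e = S_0/v_5 = S_0·∏_{j≠5}(α_5 − α_j) = 8·1 = 8 ≡ 8 (mod 13).
Step 5: correct position 5: c_5 = r_5 − e = 4 − 8 ≡ 9 (mod 13). Hence c = [8, 1, 3, 0, 9].
  Check: interpolating c through the α_i gives m(x) = 6 + 3·x (degree < 2) with m(α_i) = c_i for every i, so c is indeed a codeword.


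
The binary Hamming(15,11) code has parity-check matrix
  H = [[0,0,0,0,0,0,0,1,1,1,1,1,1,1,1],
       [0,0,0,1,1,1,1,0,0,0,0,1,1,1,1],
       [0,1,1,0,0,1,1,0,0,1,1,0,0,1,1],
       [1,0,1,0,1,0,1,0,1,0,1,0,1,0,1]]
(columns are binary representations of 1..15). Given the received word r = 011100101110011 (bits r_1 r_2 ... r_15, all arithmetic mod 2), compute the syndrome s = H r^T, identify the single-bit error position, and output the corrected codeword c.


s = (1, 0, 1, 1)^T, error position = 11, corrected codeword c = 011100101100011

Compute s = H r^T mod 2 one row at a time:
  s_1 = 0 + 1 + 1 + 1 + 0 + 0 + 1 + 1 = 5 ≡ 1 (mod 2).
  s_2 = 1 + 0 + 0 + 1 + 0 + 0 + 1 + 1 = 4 ≡ 0 (mod 2).
  s_3 = 1 + 1 + 0 + 1 + 1 + 1 + 1 + 1 = 7 ≡ 1 (mod 2).
  s_4 = 0 + 1 + 0 + 1 + 1 + 1 + 0 + 1 = 5 ≡ 1 (mod 2).
s = (1, 0, 1, 1)^T — this equals column 11 of H (binary 1011), so error is at position 11.
Correct: flip bit 11 of r = 011100101110011 to get c = 011100101100011.


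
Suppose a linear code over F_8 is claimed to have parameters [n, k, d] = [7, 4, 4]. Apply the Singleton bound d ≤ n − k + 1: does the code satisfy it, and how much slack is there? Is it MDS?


Singleton RHS = n − k + 1 = 4, slack = 0, bound satisfied, MDS.

Singleton bound: d ≤ n − k + 1.
Here n = 7, k = 4, so n − k + 1 = 4.
Given d = 4, check d ≤ 4: YES.
Slack = (n − k + 1) − d = 0.
The code is MDS (slack = 0).
Description: the claimed parameters are [7, 4, 4]_8; such a code would be MDS (meets Singleton bound).


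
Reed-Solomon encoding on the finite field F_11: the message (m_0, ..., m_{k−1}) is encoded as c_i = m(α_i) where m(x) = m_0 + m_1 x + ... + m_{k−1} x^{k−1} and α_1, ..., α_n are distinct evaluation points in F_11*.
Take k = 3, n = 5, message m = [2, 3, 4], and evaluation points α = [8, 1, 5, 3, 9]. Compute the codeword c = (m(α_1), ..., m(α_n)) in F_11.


c = [7, 9, 7, 3, 1]

Message polynomial: m(x) = 2 + 3·x + 4·x^2 (mod 11).
For each evaluation point α_i, compute m(α_i) mod 11:
  α_1 = 8: Horner steps 4 → 2 → 7, so m(8) = 7.
  α_2 = 1: Horner steps 4 → 7 → 9, so m(1) = 9.
  α_3 = 5: Horner steps 4 → 1 → 7, so m(5) = 7.
  α_4 = 3: Horner steps 4 → 4 → 3, so m(3) = 3.
  α_5 = 9: Horner steps 4 → 6 → 1, so m(9) = 1.
Codeword c = [7, 9, 7, 3, 1] ∈ F_11^5.


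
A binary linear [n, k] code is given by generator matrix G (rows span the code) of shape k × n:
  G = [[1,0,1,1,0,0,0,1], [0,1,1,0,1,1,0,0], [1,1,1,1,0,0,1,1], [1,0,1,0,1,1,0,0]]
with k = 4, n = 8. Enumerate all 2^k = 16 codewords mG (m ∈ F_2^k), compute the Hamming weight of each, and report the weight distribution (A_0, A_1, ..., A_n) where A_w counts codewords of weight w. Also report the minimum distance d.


Weight distribution: A_0 = 1, A_2 = 3, A_4 = 7, A_6 = 5. Minimum distance d = 2.

Enumerate all 2^4 = 16 messages m ∈ F_2^4.
For each, compute codeword c = mG in F_2^8, then tally its weight.
  m = 0000 → c = 00000000, weight = 0.
  m = 1000 → c = 10110001, weight = 4.
  m = 0100 → c = 01101100, weight = 4.
  m = 1100 → c = 11011101, weight = 6.
  m = 0010 → c = 11110011, weight = 6.
  m = 1010 → c = 01000010, weight = 2.
  m = 0110 → c = 10011111, weight = 6.
  m = 1110 → c = 00101110, weight = 4.
  m = 0001 → c = 10101100, weight = 4.
  m = 1001 → c = 00011101, weight = 4.
  m = 0101 → c = 11000000, weight = 2.
  m = 1101 → c = 01110001, weight = 4.
  m = 0011 → c = 01011111, weight = 6.
  m = 1011 → c = 11101110, weight = 6.
  m = 0111 → c = 00110011, weight = 4.
  m = 1111 → c = 10000010, weight = 2.
Tally weights:
  weight 0: 1 codewords.
  weight 2: 3 codewords.
  weight 4: 7 codewords.
  weight 6: 5 codewords.
Minimum distance d = smallest w > 0 with A_w > 0 = 2.
Sanity: Σ A_w = 16 = 2^4 = 16 ✓.


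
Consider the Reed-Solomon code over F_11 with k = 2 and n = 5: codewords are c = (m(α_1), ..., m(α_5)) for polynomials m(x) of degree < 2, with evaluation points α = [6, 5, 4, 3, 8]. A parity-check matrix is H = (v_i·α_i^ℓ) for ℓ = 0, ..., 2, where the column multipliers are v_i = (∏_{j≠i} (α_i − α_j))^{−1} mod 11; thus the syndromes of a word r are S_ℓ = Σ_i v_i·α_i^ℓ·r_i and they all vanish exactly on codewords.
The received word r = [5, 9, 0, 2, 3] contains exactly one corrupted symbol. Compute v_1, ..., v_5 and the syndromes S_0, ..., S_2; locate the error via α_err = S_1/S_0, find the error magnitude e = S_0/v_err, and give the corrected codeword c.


S = (2, 1, 6), error at position 1, error magnitude e = 9, c = [7, 9, 0, 2, 3].

Step 1: column multipliers v_i = (∏_{j≠i}(α_i − α_j))^{−1} mod 11.
  i = 1 (α = 6): (6−5)(6−4)(6−3)(6−8) = 1·2·3·(−2) = −12 ≡ 10, so v_1 = 10^{−1} = 10 (mod 11).
  i = 2 (α = 5): (5−6)(5−4)(5−3)(5−8) = (−1)·1·2·(−3) = 6 ≡ 6, so v_2 = 6^{−1} = 2 (mod 11).
  i = 3 (α = 4): (4−6)(4−5)(4−3)(4−8) = (−2)·(−1)·1·(−4) = −8 ≡ 3, so v_3 = 3^{−1} = 4 (mod 11).
  i = 4 (α = 3): (3−6)(3−5)(3−4)(3−8) = (−3)·(−2)·(−1)·(−5) = 30 ≡ 8, so v_4 = 8^{−1} = 7 (mod 11).
  i = 5 (α = 8): (8−6)(8−5)(8−4)(8−3) = 2·3·4·5 = 120 ≡ 10, so v_5 = 10^{−1} = 10 (mod 11).
  v = [10, 2, 4, 7, 10].
Step 2: syndromes of r = [5, 9, 0, 2, 3] (all sums mod 11).
  S_0 = Σ v_i r_i = 10·5 + 2·9 + 4·0 + 7·2 + 10·3 = 112 ≡ 2.
  S_1 = Σ v_i α_i r_i = 10·6·5 + 2·5·9 + 4·4·0 + 7·3·2 + 10·8·3 = 672 ≡ 1.
  α_i^2 mod 11 = [3, 3, 5, 9, 9].
  S_2 = Σ v_i α_i^2 r_i = 10·3·5 + 2·3·9 + 4·5·0 + 7·9·2 + 10·9·3 = 600 ≡ 6.
  S = (2, 1, 6) ≠ 0, so r is not a codeword (an error is present).
Step 3: locate the error. For a single error e at position i, S_ℓ = v_i·e·α_i^ℓ, so α_err = S_1/S_0.
  S_0^{−1} = 2^{−1} = 6 (mod 11), so α_err = 1·6 = 6 ≡ 6 = α_1. Error position i = 1.
  Consistency check: S_2/S_1 = 6·1 = 6 ≡ 6 = α_err ✓ (single-error assumption holds).
Step 4: error magnitude e = S_0/v_1 = S_0·∏_{j≠1}(α_1 − α_j) = 2·10 = 20 ≡ 9 (mod 11).
Step 5: correct position 1: c_1 = r_1 − e = 5 − 9 ≡ 7 (mod 11). Hence c = [7, 9, 0, 2, 3].
  Check: interpolating c through the α_i gives m(x) = 8 + 9·x (degree < 2) with m(α_i) = c_i for every i, so c is indeed a codeword.


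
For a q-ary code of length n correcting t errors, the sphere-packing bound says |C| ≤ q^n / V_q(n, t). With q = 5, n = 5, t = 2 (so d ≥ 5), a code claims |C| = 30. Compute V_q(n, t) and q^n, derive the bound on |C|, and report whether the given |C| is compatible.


V_q(n, t) = 181, q^n = 3125, Hamming bound = 17, |C| = 30 > bound (violated).

Step 1: Compute V_q(n, t) = Σ_{j=0}^2 C(n, j) (q−1)^j.
  j = 0: C(5,0)·(4)^0 = 1·1 = 1.
  j = 1: C(5,1)·(4)^1 = 5·4 = 20.
  j = 2: C(5,2)·(4)^2 = 10·16 = 160.
  V_q(n, t) = 1 + 20 + 160 = 181.
Step 2: q^n = 5^5 = 3125.
Step 3: Hamming bound ⌊q^n / V_q(n,t)⌋ = ⌊3125/181⌋ = 17.
Step 4: Compare |C| = 30 to 17: violated.
The claimed |C| lies above the Hamming bound, so no 5-ary code of length 5 with d ≥ 5 can have 30 codewords.


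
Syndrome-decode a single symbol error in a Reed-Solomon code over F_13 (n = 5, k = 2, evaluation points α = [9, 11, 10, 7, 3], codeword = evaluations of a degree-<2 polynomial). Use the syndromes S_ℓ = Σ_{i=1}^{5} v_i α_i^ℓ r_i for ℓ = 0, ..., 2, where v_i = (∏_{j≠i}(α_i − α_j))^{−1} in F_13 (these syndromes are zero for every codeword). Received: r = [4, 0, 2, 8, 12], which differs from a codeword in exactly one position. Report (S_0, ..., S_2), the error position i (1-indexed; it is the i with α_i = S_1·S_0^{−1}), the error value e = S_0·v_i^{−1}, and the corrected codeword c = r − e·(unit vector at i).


S = (7, 8, 11), error at position 5, error magnitude e = 9, c = [4, 0, 2, 8, 3].

Step 1: column multipliers v_i = (∏_{j≠i}(α_i − α_j))^{−1} mod 13.
  i = 1 (α = 9): (9−11)(9−10)(9−7)(9−3) = (−2)·(−1)·2·6 = 24 ≡ 11, so v_1 = 11^{−1} = 6 (mod 13).
  i = 2 (α = 11): (11−9)(11−10)(11−7)(11−3) = 2·1·4·8 = 64 ≡ 12, so v_2 = 12^{−1} = 12 (mod 13).
  i = 3 (α = 10): (10−9)(10−11)(10−7)(10−3) = 1·(−1)·3·7 = −21 ≡ 5, so v_3 = 5^{−1} = 8 (mod 13).
  i = 4 (α = 7): (7−9)(7−11)(7−10)(7−3) = (−2)·(−4)·(−3)·4 = −96 ≡ 8, so v_4 = 8^{−1} = 5 (mod 13).
  i = 5 (α = 3): (3−9)(3−11)(3−10)(3−7) = (−6)·(−8)·(−7)·(−4) = 1344 ≡ 5, so v_5 = 5^{−1} = 8 (mod 13).
  v = [6, 12, 8, 5, 8].
Step 2: syndromes of r = [4, 0, 2, 8, 12] (all sums mod 13).
  S_0 = Σ v_i r_i = 6·4 + 12·0 + 8·2 + 5·8 + 8·12 = 176 ≡ 7.
  S_1 = Σ v_i α_i r_i = 6·9·4 + 12·11·0 + 8·10·2 + 5·7·8 + 8·3·12 = 944 ≡ 8.
  α_i^2 mod 13 = [3, 4, 9, 10, 9].
  S_2 = Σ v_i α_i^2 r_i = 6·3·4 + 12·4·0 + 8·9·2 + 5·10·8 + 8·9·12 = 1480 ≡ 11.
  S = (7, 8, 11) ≠ 0, so r is not a codeword (an error is present).
Step 3: locate the error. For a single error e at position i, S_ℓ = v_i·e·α_i^ℓ, so α_err = S_1/S_0.
  S_0^{−1} = 7^{−1} = 2 (mod 13), so α_err = 8·2 = 16 ≡ 3 = α_5. Error position i = 5.
  Consistency check: S_2/S_1 = 11·5 = 55 ≡ 3 = α_err ✓ (single-error assumption holds).
Step 4: error magnitude e = S_0/v_5 = S_0·∏_{j≠5}(α_5 − α_j) = 7·5 = 35 ≡ 9 (mod 13).
Step 5: correct position 5: c_5 = r_5 − e = 12 − 9 ≡ 3 (mod 13). Hence c = [4, 0, 2, 8, 3].
  Check: interpolating c through the α_i gives m(x) = 9 + 11·x (degree < 2) with m(α_i) = c_i for every i, so c is indeed a codeword.


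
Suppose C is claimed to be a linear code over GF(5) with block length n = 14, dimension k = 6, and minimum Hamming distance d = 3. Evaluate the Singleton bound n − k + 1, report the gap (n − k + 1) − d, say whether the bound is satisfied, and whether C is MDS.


Singleton RHS = n − k + 1 = 9, slack = 6, bound satisfied, not MDS.

Singleton bound: d ≤ n − k + 1.
Here n = 14, k = 6, so n − k + 1 = 9.
Given d = 3, check d ≤ 9: YES.
Slack = (n − k + 1) − d = 6.
The code is NOT MDS (slack = 6 > 0).
Description: the claimed parameters are [14, 6, 3]_5; such a code would be non-MDS.


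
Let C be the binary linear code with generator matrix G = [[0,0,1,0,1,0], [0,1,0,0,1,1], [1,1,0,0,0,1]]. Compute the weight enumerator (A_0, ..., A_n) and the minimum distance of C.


Weight distribution: A_0 = 1, A_2 = 3, A_3 = 3, A_5 = 1. Minimum distance d = 2.

Enumerate all 2^3 = 8 messages m ∈ F_2^3.
For each, compute codeword c = mG in F_2^6, then tally its weight.
  m = 000 → c = 000000, weight = 0.
  m = 100 → c = 001010, weight = 2.
  m = 010 → c = 010011, weight = 3.
  m = 110 → c = 011001, weight = 3.
  m = 001 → c = 110001, weight = 3.
  m = 101 → c = 111011, weight = 5.
  m = 011 → c = 100010, weight = 2.
  m = 111 → c = 101000, weight = 2.
Tally weights:
  weight 0: 1 codewords.
  weight 2: 3 codewords.
  weight 3: 3 codewords.
  weight 5: 1 codewords.
Minimum distance d = smallest w > 0 with A_w > 0 = 2.
Sanity: Σ A_w = 8 = 2^3 = 8 ✓.


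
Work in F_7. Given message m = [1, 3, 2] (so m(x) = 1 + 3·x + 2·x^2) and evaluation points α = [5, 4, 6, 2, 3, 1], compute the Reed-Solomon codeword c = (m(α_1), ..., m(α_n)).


c = [3, 3, 0, 1, 0, 6]

Message polynomial: m(x) = 1 + 3·x + 2·x^2 (mod 7).
For each evaluation point α_i, compute m(α_i) mod 7:
  α_1 = 5: Horner steps 2 → 6 → 3, so m(5) = 3.
  α_2 = 4: Horner steps 2 → 4 → 3, so m(4) = 3.
  α_3 = 6: Horner steps 2 → 1 → 0, so m(6) = 0.
  α_4 = 2: Horner steps 2 → 0 → 1, so m(2) = 1.
  α_5 = 3: Horner steps 2 → 2 → 0, so m(3) = 0.
  α_6 = 1: Horner steps 2 → 5 → 6, so m(1) = 6.
Codeword c = [3, 3, 0, 1, 0, 6] ∈ F_7^6.


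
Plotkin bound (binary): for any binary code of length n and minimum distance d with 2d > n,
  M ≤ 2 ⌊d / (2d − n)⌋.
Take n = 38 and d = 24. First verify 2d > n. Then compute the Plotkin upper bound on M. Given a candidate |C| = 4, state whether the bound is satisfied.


Plotkin bound M ≤ 4; given |C| = 4 ≤ bound (satisfied).

Check applicability: 2d = 48, n = 38.
2d − n = 10 > 0, so Plotkin applies.
Compute d/(2d−n) = 24/10 ≈ 2.4000.
⌊d/(2d−n)⌋ = 2.
Plotkin bound: M ≤ 2·2 = 4.
Given |C| = 4, check: satisfied.
This |C| is at the Plotkin bound.


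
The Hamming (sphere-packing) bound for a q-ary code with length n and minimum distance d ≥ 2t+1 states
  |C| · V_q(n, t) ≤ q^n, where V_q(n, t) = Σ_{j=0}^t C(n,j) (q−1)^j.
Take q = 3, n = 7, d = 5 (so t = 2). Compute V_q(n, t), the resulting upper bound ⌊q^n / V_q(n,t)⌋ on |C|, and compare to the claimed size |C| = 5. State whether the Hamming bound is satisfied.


V_q(n, t) = 99, q^n = 2187, Hamming bound = 22, |C| = 5 ≤ bound (satisfied).

Step 1: Compute V_q(n, t) = Σ_{j=0}^2 C(n, j) (q−1)^j.
  j = 0: C(7,0)·(2)^0 = 1·1 = 1.
  j = 1: C(7,1)·(2)^1 = 7·2 = 14.
  j = 2: C(7,2)·(2)^2 = 21·4 = 84.
  V_q(n, t) = 1 + 14 + 84 = 99.
Step 2: q^n = 3^7 = 2187.
Step 3: Hamming bound ⌊q^n / V_q(n,t)⌋ = ⌊2187/99⌋ = 22.
Step 4: Compare |C| = 5 to 22: satisfied.
The claimed |C| lies below the Hamming bound.


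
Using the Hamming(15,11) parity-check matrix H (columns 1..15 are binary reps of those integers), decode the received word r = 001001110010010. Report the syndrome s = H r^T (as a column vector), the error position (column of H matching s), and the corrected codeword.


s = (1, 1, 1, 1)^T, error position = 15, corrected codeword c = 001001110010011

Compute s = H r^T mod 2 one row at a time:
  s_1 = 1 + 0 + 0 + 1 + 0 + 0 + 1 + 0 = 3 ≡ 1 (mod 2).
  s_2 = 0 + 0 + 1 + 1 + 0 + 0 + 1 + 0 = 3 ≡ 1 (mod 2).
  s_3 = 0 + 1 + 1 + 1 + 0 + 1 + 1 + 0 = 5 ≡ 1 (mod 2).
  s_4 = 0 + 1 + 0 + 1 + 0 + 1 + 0 + 0 = 3 ≡ 1 (mod 2).
s = (1, 1, 1, 1)^T — this equals column 15 of H (binary 1111), so error is at position 15.
Correct: flip bit 15 of r = 001001110010010 to get c = 001001110010011.


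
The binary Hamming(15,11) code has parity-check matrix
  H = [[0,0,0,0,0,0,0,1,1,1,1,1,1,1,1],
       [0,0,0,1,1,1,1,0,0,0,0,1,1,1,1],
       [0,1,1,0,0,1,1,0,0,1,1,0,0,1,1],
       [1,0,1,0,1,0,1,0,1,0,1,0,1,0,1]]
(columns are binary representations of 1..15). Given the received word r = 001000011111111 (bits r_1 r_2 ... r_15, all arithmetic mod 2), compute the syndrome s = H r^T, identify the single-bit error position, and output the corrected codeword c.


s = (0, 0, 1, 1)^T, error position = 3, corrected codeword c = 000000011111111

Compute s = H r^T mod 2 one row at a time:
  s_1 = 1 + 1 + 1 + 1 + 1 + 1 + 1 + 1 = 8 ≡ 0 (mod 2).
  s_2 = 0 + 0 + 0 + 0 + 1 + 1 + 1 + 1 = 4 ≡ 0 (mod 2).
  s_3 = 0 + 1 + 0 + 0 + 1 + 1 + 1 + 1 = 5 ≡ 1 (mod 2).
  s_4 = 0 + 1 + 0 + 0 + 1 + 1 + 1 + 1 = 5 ≡ 1 (mod 2).
s = (0, 0, 1, 1)^T — this equals column 3 of H (binary 0011), so error is at position 3.
Correct: flip bit 3 of r = 001000011111111 to get c = 000000011111111.


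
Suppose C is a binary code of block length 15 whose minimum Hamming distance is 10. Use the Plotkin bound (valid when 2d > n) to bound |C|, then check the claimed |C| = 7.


Plotkin bound M ≤ 4; given |C| = 7 > bound (violated).

Check applicability: 2d = 20, n = 15.
2d − n = 5 > 0, so Plotkin applies.
Compute d/(2d−n) = 10/5 ≈ 2.0000.
⌊d/(2d−n)⌋ = 2.
Plotkin bound: M ≤ 2·2 = 4.
Given |C| = 7, check: VIOLATED.
This |C| is above the Plotkin bound, so no binary code with n = 15, d = 10 and 7 codewords exists.


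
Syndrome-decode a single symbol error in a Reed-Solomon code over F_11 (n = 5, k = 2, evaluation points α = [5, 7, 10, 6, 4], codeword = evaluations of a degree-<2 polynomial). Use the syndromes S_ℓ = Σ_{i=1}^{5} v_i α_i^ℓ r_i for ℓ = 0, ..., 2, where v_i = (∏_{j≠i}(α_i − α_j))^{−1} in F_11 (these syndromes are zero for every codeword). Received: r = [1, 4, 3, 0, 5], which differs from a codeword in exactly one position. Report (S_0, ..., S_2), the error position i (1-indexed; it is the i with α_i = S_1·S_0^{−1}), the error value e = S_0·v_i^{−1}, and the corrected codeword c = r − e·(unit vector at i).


S = (10, 5, 8), error at position 4, error magnitude e = 3, c = [1, 4, 3, 8, 5].

Step 1: column multipliers v_i = (∏_{j≠i}(α_i − α_j))^{−1} mod 11.
  i = 1 (α = 5): (5−7)(5−10)(5−6)(5−4) = (−2)·(−5)·(−1)·1 = −10 ≡ 1, so v_1 = 1^{−1} = 1 (mod 11).
  i = 2 (α = 7): (7−5)(7−10)(7−6)(7−4) = 2·(−3)·1·3 = −18 ≡ 4, so v_2 = 4^{−1} = 3 (mod 11).
  i = 3 (α = 10): (10−5)(10−7)(10−6)(10−4) = 5·3·4·6 = 360 ≡ 8, so v_3 = 8^{−1} = 7 (mod 11).
  i = 4 (α = 6): (6−5)(6−7)(6−10)(6−4) = 1·(−1)·(−4)·2 = 8 ≡ 8, so v_4 = 8^{−1} = 7 (mod 11).
  i = 5 (α = 4): (4−5)(4−7)(4−10)(4−6) = (−1)·(−3)·(−6)·(−2) = 36 ≡ 3, so v_5 = 3^{−1} = 4 (mod 11).
  v = [1, 3, 7, 7, 4].
Step 2: syndromes of r = [1, 4, 3, 0, 5] (all sums mod 11).
  S_0 = Σ v_i r_i = 1·1 + 3·4 + 7·3 + 7·0 + 4·5 = 54 ≡ 10.
  S_1 = Σ v_i α_i r_i = 1·5·1 + 3·7·4 + 7·10·3 + 7·6·0 + 4·4·5 = 379 ≡ 5.
  α_i^2 mod 11 = [3, 5, 1, 3, 5].
  S_2 = Σ v_i α_i^2 r_i = 1·3·1 + 3·5·4 + 7·1·3 + 7·3·0 + 4·5·5 = 184 ≡ 8.
  S = (10, 5, 8) ≠ 0, so r is not a codeword (an error is present).
Step 3: locate the error. For a single error e at position i, S_ℓ = v_i·e·α_i^ℓ, so α_err = S_1/S_0.
  S_0^{−1} = 10^{−1} = 10 (mod 11), so α_err = 5·10 = 50 ≡ 6 = α_4. Error position i = 4.
  Consistency check: S_2/S_1 = 8·9 = 72 ≡ 6 = α_err ✓ (single-error assumption holds).
Step 4: error magnitude e = S_0/v_4 = S_0·∏_{j≠4}(α_4 − α_j) = 10·8 = 80 ≡ 3 (mod 11).
Step 5: correct position 4: c_4 = r_4 − e = 0 − 3 ≡ 8 (mod 11). Hence c = [1, 4, 3, 8, 5].
  Check: interpolating c through the α_i gives m(x) = 10 + 7·x (degree < 2) with m(α_i) = c_i for every i, so c is indeed a codeword.


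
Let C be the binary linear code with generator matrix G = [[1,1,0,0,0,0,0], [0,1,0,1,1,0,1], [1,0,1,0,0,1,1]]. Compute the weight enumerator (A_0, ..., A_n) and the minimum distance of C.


Weight distribution: A_0 = 1, A_2 = 1, A_4 = 5, A_6 = 1. Minimum distance d = 2.

Enumerate all 2^3 = 8 messages m ∈ F_2^3.
For each, compute codeword c = mG in F_2^7, then tally its weight.
  m = 000 → c = 0000000, weight = 0.
  m = 100 → c = 1100000, weight = 2.
  m = 010 → c = 0101101, weight = 4.
  m = 110 → c = 1001101, weight = 4.
  m = 001 → c = 1010011, weight = 4.
  m = 101 → c = 0110011, weight = 4.
  m = 011 → c = 1111110, weight = 6.
  m = 111 → c = 0011110, weight = 4.
Tally weights:
  weight 0: 1 codewords.
  weight 2: 1 codewords.
  weight 4: 5 codewords.
  weight 6: 1 codewords.
Minimum distance d = smallest w > 0 with A_w > 0 = 2.
Sanity: Σ A_w = 8 = 2^3 = 8 ✓.


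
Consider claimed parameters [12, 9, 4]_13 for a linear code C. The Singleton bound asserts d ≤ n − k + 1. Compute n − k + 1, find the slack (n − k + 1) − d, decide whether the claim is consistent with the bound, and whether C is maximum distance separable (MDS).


Singleton RHS = n − k + 1 = 4, slack = 0, bound satisfied, MDS.

Singleton bound: d ≤ n − k + 1.
Here n = 12, k = 9, so n − k + 1 = 4.
Given d = 4, check d ≤ 4: YES.
Slack = (n − k + 1) − d = 0.
The code is MDS (slack = 0).
Description: the claimed parameters are [12, 9, 4]_13; such a code would be MDS (meets Singleton bound).


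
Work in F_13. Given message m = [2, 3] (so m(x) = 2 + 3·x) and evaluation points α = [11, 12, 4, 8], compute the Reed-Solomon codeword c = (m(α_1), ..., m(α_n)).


c = [9, 12, 1, 0]

Message polynomial: m(x) = 2 + 3·x (mod 13).
For each evaluation point α_i, compute m(α_i) mod 13:
  α_1 = 11: Horner steps 3 → 9, so m(11) = 9.
  α_2 = 12: Horner steps 3 → 12, so m(12) = 12.
  α_3 = 4: Horner steps 3 → 1, so m(4) = 1.
  α_4 = 8: Horner steps 3 → 0, so m(8) = 0.
Codeword c = [9, 12, 1, 0] ∈ F_13^4.


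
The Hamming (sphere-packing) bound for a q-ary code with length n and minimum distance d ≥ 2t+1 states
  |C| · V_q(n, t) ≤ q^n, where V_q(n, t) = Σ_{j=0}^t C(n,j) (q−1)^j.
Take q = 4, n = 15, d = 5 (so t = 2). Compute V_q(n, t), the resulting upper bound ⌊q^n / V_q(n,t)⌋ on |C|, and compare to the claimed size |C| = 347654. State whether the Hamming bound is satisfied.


V_q(n, t) = 991, q^n = 1073741824, Hamming bound = 1083493, |C| = 347654 ≤ bound (satisfied).

Step 1: Compute V_q(n, t) = Σ_{j=0}^2 C(n, j) (q−1)^j.
  j = 0: C(15,0)·(3)^0 = 1·1 = 1.
  j = 1: C(15,1)·(3)^1 = 15·3 = 45.
  j = 2: C(15,2)·(3)^2 = 105·9 = 945.
  V_q(n, t) = 1 + 45 + 945 = 991.
Step 2: q^n = 4^15 = 1073741824.
Step 3: Hamming bound ⌊q^n / V_q(n,t)⌋ = ⌊1073741824/991⌋ = 1083493.
Step 4: Compare |C| = 347654 to 1083493: satisfied.
The claimed |C| lies below the Hamming bound.


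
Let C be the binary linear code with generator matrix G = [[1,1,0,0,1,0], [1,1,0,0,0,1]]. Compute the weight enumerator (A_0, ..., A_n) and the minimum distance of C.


Weight distribution: A_0 = 1, A_2 = 1, A_3 = 2. Minimum distance d = 2.

Enumerate all 2^2 = 4 messages m ∈ F_2^2.
For each, compute codeword c = mG in F_2^6, then tally its weight.
  m = 00 → c = 000000, weight = 0.
  m = 10 → c = 110010, weight = 3.
  m = 01 → c = 110001, weight = 3.
  m = 11 → c = 000011, weight = 2.
Tally weights:
  weight 0: 1 codewords.
  weight 2: 1 codewords.
  weight 3: 2 codewords.
Minimum distance d = smallest w > 0 with A_w > 0 = 2.
Sanity: Σ A_w = 4 = 2^2 = 4 ✓.


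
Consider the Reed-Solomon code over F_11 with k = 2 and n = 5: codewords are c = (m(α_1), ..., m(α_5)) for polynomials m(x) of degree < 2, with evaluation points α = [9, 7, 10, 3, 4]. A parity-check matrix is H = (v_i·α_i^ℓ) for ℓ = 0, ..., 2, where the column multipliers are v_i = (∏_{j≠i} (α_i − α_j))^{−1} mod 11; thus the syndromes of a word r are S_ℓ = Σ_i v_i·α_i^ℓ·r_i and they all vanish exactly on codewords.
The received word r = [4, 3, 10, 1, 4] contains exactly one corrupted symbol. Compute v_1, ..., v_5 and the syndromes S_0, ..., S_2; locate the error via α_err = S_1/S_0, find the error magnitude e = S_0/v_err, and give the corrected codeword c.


S = (7, 6, 2), error at position 5, error magnitude e = 8, c = [4, 3, 10, 1, 7].

Step 1: column multipliers v_i = (∏_{j≠i}(α_i − α_j))^{−1} mod 11.
  i = 1 (α = 9): (9−7)(9−10)(9−3)(9−4) = 2·(−1)·6·5 = −60 ≡ 6, so v_1 = 6^{−1} = 2 (mod 11).
  i = 2 (α = 7): (7−9)(7−10)(7−3)(7−4) = (−2)·(−3)·4·3 = 72 ≡ 6, so v_2 = 6^{−1} = 2 (mod 11).
  i = 3 (α = 10): (10−9)(10−7)(10−3)(10−4) = 1·3·7·6 = 126 ≡ 5, so v_3 = 5^{−1} = 9 (mod 11).
  i = 4 (α = 3): (3−9)(3−7)(3−10)(3−4) = (−6)·(−4)·(−7)·(−1) = 168 ≡ 3, so v_4 = 3^{−1} = 4 (mod 11).
  i = 5 (α = 4): (4−9)(4−7)(4−10)(4−3) = (−5)·(−3)·(−6)·1 = −90 ≡ 9, so v_5 = 9^{−1} = 5 (mod 11).
  v = [2, 2, 9, 4, 5].
Step 2: syndromes of r = [4, 3, 10, 1, 4] (all sums mod 11).
  S_0 = Σ v_i r_i = 2·4 + 2·3 + 9·10 + 4·1 + 5·4 = 128 ≡ 7.
  S_1 = Σ v_i α_i r_i = 2·9·4 + 2·7·3 + 9·10·10 + 4·3·1 + 5·4·4 = 1106 ≡ 6.
  α_i^2 mod 11 = [4, 5, 1, 9, 5].
  S_2 = Σ v_i α_i^2 r_i = 2·4·4 + 2·5·3 + 9·1·10 + 4·9·1 + 5·5·4 = 288 ≡ 2.
  S = (7, 6, 2) ≠ 0, so r is not a codeword (an error is present).
Step 3: locate the error. For a single error e at position i, S_ℓ = v_i·e·α_i^ℓ, so α_err = S_1/S_0.
  S_0^{−1} = 7^{−1} = 8 (mod 11), so α_err = 6·8 = 48 ≡ 4 = α_5. Error position i = 5.
  Consistency check: S_2/S_1 = 2·2 = 4 ≡ 4 = α_err ✓ (single-error assumption holds).
Step 4: error magnitude e = S_0/v_5 = S_0·∏_{j≠5}(α_5 − α_j) = 7·9 = 63 ≡ 8 (mod 11).
Step 5: correct position 5: c_5 = r_5 − e = 4 − 8 ≡ 7 (mod 11). Hence c = [4, 3, 10, 1, 7].
  Check: interpolating c through the α_i gives m(x) = 5 + 6·x (degree < 2) with m(α_i) = c_i for every i, so c is indeed a codeword.


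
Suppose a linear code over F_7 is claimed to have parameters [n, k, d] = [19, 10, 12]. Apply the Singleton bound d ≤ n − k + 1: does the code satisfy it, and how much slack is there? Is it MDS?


Singleton RHS = n − k + 1 = 10, slack = -2, bound violated (no such code; not MDS).

Singleton bound: d ≤ n − k + 1.
Here n = 19, k = 10, so n − k + 1 = 10.
Given d = 12, check d ≤ 10: NO.
Slack = (n − k + 1) − d = -2.
The slack is negative: d = 12 exceeds n − k + 1 = 10 by 2, so the Singleton bound is violated and no linear [19, 10, 12]_7 code can exist. In particular it is not MDS (MDS requires d = n − k + 1 exactly).
Description: the claimed parameters are [19, 10, 12]_7; such a code would be impossible (violates the Singleton bound).


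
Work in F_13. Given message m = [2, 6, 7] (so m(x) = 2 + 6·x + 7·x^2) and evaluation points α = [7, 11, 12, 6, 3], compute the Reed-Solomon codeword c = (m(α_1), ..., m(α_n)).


c = [10, 5, 3, 4, 5]

Message polynomial: m(x) = 2 + 6·x + 7·x^2 (mod 13).
For each evaluation point α_i, compute m(α_i) mod 13:
  α_1 = 7: Horner steps 7 → 3 → 10, so m(7) = 10.
  α_2 = 11: Horner steps 7 → 5 → 5, so m(11) = 5.
  α_3 = 12: Horner steps 7 → 12 → 3, so m(12) = 3.
  α_4 = 6: Horner steps 7 → 9 → 4, so m(6) = 4.
  α_5 = 3: Horner steps 7 → 1 → 5, so m(3) = 5.
Codeword c = [10, 5, 3, 4, 5] ∈ F_13^5.


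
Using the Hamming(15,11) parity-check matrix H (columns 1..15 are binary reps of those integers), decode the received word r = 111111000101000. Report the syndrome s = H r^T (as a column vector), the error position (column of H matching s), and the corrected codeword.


s = (0, 0, 0, 1)^T, error position = 1, corrected codeword c = 011111000101000

Compute s = H r^T mod 2 one row at a time:
  s_1 = 0 + 0 + 1 + 0 + 1 + 0 + 0 + 0 = 2 ≡ 0 (mod 2).
  s_2 = 1 + 1 + 1 + 0 + 1 + 0 + 0 + 0 = 4 ≡ 0 (mod 2).
  s_3 = 1 + 1 + 1 + 0 + 1 + 0 + 0 + 0 = 4 ≡ 0 (mod 2).
  s_4 = 1 + 1 + 1 + 0 + 0 + 0 + 0 + 0 = 3 ≡ 1 (mod 2).
s = (0, 0, 0, 1)^T — this equals column 1 of H (binary 0001), so error is at position 1.
Correct: flip bit 1 of r = 111111000101000 to get c = 011111000101000.


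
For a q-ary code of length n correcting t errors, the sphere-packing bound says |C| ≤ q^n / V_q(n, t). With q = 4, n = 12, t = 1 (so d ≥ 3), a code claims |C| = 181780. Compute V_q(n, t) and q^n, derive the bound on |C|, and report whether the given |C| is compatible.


V_q(n, t) = 37, q^n = 16777216, Hamming bound = 453438, |C| = 181780 ≤ bound (satisfied).

Step 1: Compute V_q(n, t) = Σ_{j=0}^1 C(n, j) (q−1)^j.
  j = 0: C(12,0)·(3)^0 = 1·1 = 1.
  j = 1: C(12,1)·(3)^1 = 12·3 = 36.
  V_q(n, t) = 1 + 36 = 37.
Step 2: q^n = 4^12 = 16777216.
Step 3: Hamming bound ⌊q^n / V_q(n,t)⌋ = ⌊16777216/37⌋ = 453438.
Step 4: Compare |C| = 181780 to 453438: satisfied.
The claimed |C| lies below the Hamming bound.


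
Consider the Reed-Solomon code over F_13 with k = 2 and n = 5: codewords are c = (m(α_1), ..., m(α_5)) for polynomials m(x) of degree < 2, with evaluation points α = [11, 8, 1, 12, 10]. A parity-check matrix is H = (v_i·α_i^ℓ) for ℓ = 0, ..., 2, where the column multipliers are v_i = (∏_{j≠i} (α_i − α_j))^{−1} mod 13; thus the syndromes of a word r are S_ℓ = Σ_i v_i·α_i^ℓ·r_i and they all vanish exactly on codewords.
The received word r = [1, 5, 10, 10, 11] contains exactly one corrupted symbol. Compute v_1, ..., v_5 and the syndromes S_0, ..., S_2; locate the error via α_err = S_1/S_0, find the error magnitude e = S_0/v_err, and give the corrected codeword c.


S = (11, 2, 11), error at position 4, error magnitude e = 6, c = [1, 5, 10, 4, 11].

Step 1: column multipliers v_i = (∏_{j≠i}(α_i − α_j))^{−1} mod 13.
  i = 1 (α = 11): (11−8)(11−1)(11−12)(11−10) = 3·10·(−1)·1 = −30 ≡ 9, so v_1 = 9^{−1} = 3 (mod 13).
  i = 2 (α = 8): (8−11)(8−1)(8−12)(8−10) = (−3)·7·(−4)·(−2) = −168 ≡ 1, so v_2 = 1^{−1} = 1 (mod 13).
  i = 3 (α = 1): (1−11)(1−8)(1−12)(1−10) = (−10)·(−7)·(−11)·(−9) = 6930 ≡ 1, so v_3 = 1^{−1} = 1 (mod 13).
  i = 4 (α = 12): (12−11)(12−8)(12−1)(12−10) = 1·4·11·2 = 88 ≡ 10, so v_4 = 10^{−1} = 4 (mod 13).
  i = 5 (α = 10): (10−11)(10−8)(10−1)(10−12) = (−1)·2·9·(−2) = 36 ≡ 10, so v_5 = 10^{−1} = 4 (mod 13).
  v = [3, 1, 1, 4, 4].
Step 2: syndromes of r = [1, 5, 10, 10, 11] (all sums mod 13).
  S_0 = Σ v_i r_i = 3·1 + 1·5 + 1·10 + 4·10 + 4·11 = 102 ≡ 11.
  S_1 = Σ v_i α_i r_i = 3·11·1 + 1·8·5 + 1·1·10 + 4·12·10 + 4·10·11 = 1003 ≡ 2.
  α_i^2 mod 13 = [4, 12, 1, 1, 9].
  S_2 = Σ v_i α_i^2 r_i = 3·4·1 + 1·12·5 + 1·1·10 + 4·1·10 + 4·9·11 = 518 ≡ 11.
  S = (11, 2, 11) ≠ 0, so r is not a codeword (an error is present).
Step 3: locate the error. For a single error e at position i, S_ℓ = v_i·e·α_i^ℓ, so α_err = S_1/S_0.
  S_0^{−1} = 11^{−1} = 6 (mod 13), so α_err = 2·6 = 12 ≡ 12 = α_4. Error position i = 4.
  Consistency check: S_2/S_1 = 11·7 = 77 ≡ 12 = α_err ✓ (single-error assumption holds).
Step 4: error magnitude e = S_0/v_4 = S_0·∏_{j≠4}(α_4 − α_j) = 11·10 = 110 ≡ 6 (mod 13).
Step 5: correct position 4: c_4 = r_4 − e = 10 − 6 ≡ 4 (mod 13). Hence c = [1, 5, 10, 4, 11].
  Check: interpolating c through the α_i gives m(x) = 7 + 3·x (degree < 2) with m(α_i) = c_i for every i, so c is indeed a codeword.


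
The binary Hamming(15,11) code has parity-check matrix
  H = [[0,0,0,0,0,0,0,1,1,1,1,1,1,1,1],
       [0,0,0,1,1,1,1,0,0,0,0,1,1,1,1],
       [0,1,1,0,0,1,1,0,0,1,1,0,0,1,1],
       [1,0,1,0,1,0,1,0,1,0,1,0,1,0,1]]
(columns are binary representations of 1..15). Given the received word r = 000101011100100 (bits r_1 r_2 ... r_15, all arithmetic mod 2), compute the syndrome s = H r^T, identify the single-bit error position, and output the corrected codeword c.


s = (0, 1, 0, 0)^T, error position = 4, corrected codeword c = 000001011100100

Compute s = H r^T mod 2 one row at a time:
  s_1 = 1 + 1 + 1 + 0 + 0 + 1 + 0 + 0 = 4 ≡ 0 (mod 2).
  s_2 = 1 + 0 + 1 + 0 + 0 + 1 + 0 + 0 = 3 ≡ 1 (mod 2).
  s_3 = 0 + 0 + 1 + 0 + 1 + 0 + 0 + 0 = 2 ≡ 0 (mod 2).
  s_4 = 0 + 0 + 0 + 0 + 1 + 0 + 1 + 0 = 2 ≡ 0 (mod 2).
s = (0, 1, 0, 0)^T — this equals column 4 of H (binary 0100), so error is at position 4.
Correct: flip bit 4 of r = 000101011100100 to get c = 000001011100100.


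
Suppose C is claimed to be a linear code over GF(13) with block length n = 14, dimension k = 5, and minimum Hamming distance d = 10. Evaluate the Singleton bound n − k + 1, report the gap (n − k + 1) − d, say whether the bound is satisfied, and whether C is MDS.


Singleton RHS = n − k + 1 = 10, slack = 0, bound satisfied, MDS.

Singleton bound: d ≤ n − k + 1.
Here n = 14, k = 5, so n − k + 1 = 10.
Given d = 10, check d ≤ 10: YES.
Slack = (n − k + 1) − d = 0.
The code is MDS (slack = 0).
Description: the claimed parameters are [14, 5, 10]_13; such a code would be MDS (meets Singleton bound).


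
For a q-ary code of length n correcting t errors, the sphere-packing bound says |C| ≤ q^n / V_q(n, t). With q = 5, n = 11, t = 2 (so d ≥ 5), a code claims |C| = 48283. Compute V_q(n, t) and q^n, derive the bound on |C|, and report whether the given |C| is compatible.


V_q(n, t) = 925, q^n = 48828125, Hamming bound = 52787, |C| = 48283 ≤ bound (satisfied).

Step 1: Compute V_q(n, t) = Σ_{j=0}^2 C(n, j) (q−1)^j.
  j = 0: C(11,0)·(4)^0 = 1·1 = 1.
  j = 1: C(11,1)·(4)^1 = 11·4 = 44.
  j = 2: C(11,2)·(4)^2 = 55·16 = 880.
  V_q(n, t) = 1 + 44 + 880 = 925.
Step 2: q^n = 5^11 = 48828125.
Step 3: Hamming bound ⌊q^n / V_q(n,t)⌋ = ⌊48828125/925⌋ = 52787.
Step 4: Compare |C| = 48283 to 52787: satisfied.
The claimed |C| lies below the Hamming bound.


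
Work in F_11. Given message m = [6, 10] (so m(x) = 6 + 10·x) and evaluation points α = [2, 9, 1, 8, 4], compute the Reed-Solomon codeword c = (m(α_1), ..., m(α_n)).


c = [4, 8, 5, 9, 2]

Message polynomial: m(x) = 6 + 10·x (mod 11).
For each evaluation point α_i, compute m(α_i) mod 11:
  α_1 = 2: Horner steps 10 → 4, so m(2) = 4.
  α_2 = 9: Horner steps 10 → 8, so m(9) = 8.
  α_3 = 1: Horner steps 10 → 5, so m(1) = 5.
  α_4 = 8: Horner steps 10 → 9, so m(8) = 9.
  α_5 = 4: Horner steps 10 → 2, so m(4) = 2.
Codeword c = [4, 8, 5, 9, 2] ∈ F_11^5.


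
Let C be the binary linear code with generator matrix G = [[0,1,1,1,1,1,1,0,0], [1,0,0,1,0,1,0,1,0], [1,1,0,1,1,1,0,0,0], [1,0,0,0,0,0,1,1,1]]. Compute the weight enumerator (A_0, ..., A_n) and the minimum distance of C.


Weight distribution: A_0 = 1, A_3 = 3, A_4 = 4, A_5 = 4, A_6 = 2, A_7 = 1, A_8 = 1. Minimum distance d = 3.

Enumerate all 2^4 = 16 messages m ∈ F_2^4.
For each, compute codeword c = mG in F_2^9, then tally its weight.
  m = 0000 → c = 000000000, weight = 0.
  m = 1000 → c = 011111100, weight = 6.
  m = 0100 → c = 100101010, weight = 4.
  m = 1100 → c = 111010110, weight = 6.
  m = 0010 → c = 110111000, weight = 5.
  m = 1010 → c = 101000100, weight = 3.
  m = 0110 → c = 010010010, weight = 3.
  m = 1110 → c = 001101110, weight = 5.
  m = 0001 → c = 100000111, weight = 4.
  m = 1001 → c = 111111011, weight = 8.
  m = 0101 → c = 000101101, weight = 4.
  m = 1101 → c = 011010001, weight = 4.
  m = 0011 → c = 010111111, weight = 7.
  m = 1011 → c = 001000011, weight = 3.
  m = 0111 → c = 110010101, weight = 5.
  m = 1111 → c = 101101001, weight = 5.
Tally weights:
  weight 0: 1 codewords.
  weight 3: 3 codewords.
  weight 4: 4 codewords.
  weight 5: 4 codewords.
  weight 6: 2 codewords.
  weight 7: 1 codewords.
  weight 8: 1 codewords.
Minimum distance d = smallest w > 0 with A_w > 0 = 3.
Sanity: Σ A_w = 16 = 2^4 = 16 ✓.


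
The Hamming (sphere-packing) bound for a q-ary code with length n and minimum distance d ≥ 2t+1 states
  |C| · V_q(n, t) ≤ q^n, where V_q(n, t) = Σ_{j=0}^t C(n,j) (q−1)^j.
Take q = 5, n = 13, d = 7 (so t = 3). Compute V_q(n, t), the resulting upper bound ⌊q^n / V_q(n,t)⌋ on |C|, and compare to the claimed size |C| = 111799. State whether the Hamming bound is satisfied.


V_q(n, t) = 19605, q^n = 1220703125, Hamming bound = 62264, |C| = 111799 > bound (violated).

Step 1: Compute V_q(n, t) = Σ_{j=0}^3 C(n, j) (q−1)^j.
  j = 0: C(13,0)·(4)^0 = 1·1 = 1.
  j = 1: C(13,1)·(4)^1 = 13·4 = 52.
  j = 2: C(13,2)·(4)^2 = 78·16 = 1248.
  j = 3: C(13,3)·(4)^3 = 286·64 = 18304.
  V_q(n, t) = 1 + 52 + 1248 + 18304 = 19605.
Step 2: q^n = 5^13 = 1220703125.
Step 3: Hamming bound ⌊q^n / V_q(n,t)⌋ = ⌊1220703125/19605⌋ = 62264.
Step 4: Compare |C| = 111799 to 62264: violated.
The claimed |C| lies above the Hamming bound, so no 5-ary code of length 13 with d ≥ 7 can have 111799 codewords.


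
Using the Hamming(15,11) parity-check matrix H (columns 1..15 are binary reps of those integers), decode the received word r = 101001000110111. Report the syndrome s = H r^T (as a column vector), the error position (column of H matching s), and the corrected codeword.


s = (1, 0, 0, 1)^T, error position = 9, corrected codeword c = 101001001110111

Compute s = H r^T mod 2 one row at a time:
  s_1 = 0 + 0 + 1 + 1 + 0 + 1 + 1 + 1 = 5 ≡ 1 (mod 2).
  s_2 = 0 + 0 + 1 + 0 + 0 + 1 + 1 + 1 = 4 ≡ 0 (mod 2).
  s_3 = 0 + 1 + 1 + 0 + 1 + 1 + 1 + 1 = 6 ≡ 0 (mod 2).
  s_4 = 1 + 1 + 0 + 0 + 0 + 1 + 1 + 1 = 5 ≡ 1 (mod 2).
s = (1, 0, 0, 1)^T — this equals column 9 of H (binary 1001), so error is at position 9.
Correct: flip bit 9 of r = 101001000110111 to get c = 101001001110111.


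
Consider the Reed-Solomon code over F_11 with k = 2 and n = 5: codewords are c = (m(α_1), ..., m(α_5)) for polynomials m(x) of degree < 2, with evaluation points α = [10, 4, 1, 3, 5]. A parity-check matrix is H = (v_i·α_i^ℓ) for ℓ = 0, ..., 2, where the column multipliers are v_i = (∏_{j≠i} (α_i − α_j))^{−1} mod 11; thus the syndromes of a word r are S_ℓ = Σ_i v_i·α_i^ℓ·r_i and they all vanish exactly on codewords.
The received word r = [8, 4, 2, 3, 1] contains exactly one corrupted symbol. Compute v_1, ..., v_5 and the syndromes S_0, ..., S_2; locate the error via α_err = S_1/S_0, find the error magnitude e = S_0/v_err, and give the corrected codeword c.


S = (8, 2, 6), error at position 4, error magnitude e = 7, c = [8, 4, 2, 7, 1].

Step 1: column multipliers v_i = (∏_{j≠i}(α_i − α_j))^{−1} mod 11.
  i = 1 (α = 10): (10−4)(10−1)(10−3)(10−5) = 6·9·7·5 = 1890 ≡ 9, so v_1 = 9^{−1} = 5 (mod 11).
  i = 2 (α = 4): (4−10)(4−1)(4−3)(4−5) = (−6)·3·1·(−1) = 18 ≡ 7, so v_2 = 7^{−1} = 8 (mod 11).
  i = 3 (α = 1): (1−10)(1−4)(1−3)(1−5) = (−9)·(−3)·(−2)·(−4) = 216 ≡ 7, so v_3 = 7^{−1} = 8 (mod 11).
  i = 4 (α = 3): (3−10)(3−4)(3−1)(3−5) = (−7)·(−1)·2·(−2) = −28 ≡ 5, so v_4 = 5^{−1} = 9 (mod 11).
  i = 5 (α = 5): (5−10)(5−4)(5−1)(5−3) = (−5)·1·4·2 = −40 ≡ 4, so v_5 = 4^{−1} = 3 (mod 11).
  v = [5, 8, 8, 9, 3].
Step 2: syndromes of r = [8, 4, 2, 3, 1] (all sums mod 11).
  S_0 = Σ v_i r_i = 5·8 + 8·4 + 8·2 + 9·3 + 3·1 = 118 ≡ 8.
  S_1 = Σ v_i α_i r_i = 5·10·8 + 8·4·4 + 8·1·2 + 9·3·3 + 3·5·1 = 640 ≡ 2.
  α_i^2 mod 11 = [1, 5, 1, 9, 3].
  S_2 = Σ v_i α_i^2 r_i = 5·1·8 + 8·5·4 + 8·1·2 + 9·9·3 + 3·3·1 = 468 ≡ 6.
  S = (8, 2, 6) ≠ 0, so r is not a codeword (an error is present).
Step 3: locate the error. For a single error e at position i, S_ℓ = v_i·e·α_i^ℓ, so α_err = S_1/S_0.
  S_0^{−1} = 8^{−1} = 7 (mod 11), so α_err = 2·7 = 14 ≡ 3 = α_4. Error position i = 4.
  Consistency check: S_2/S_1 = 6·6 = 36 ≡ 3 = α_err ✓ (single-error assumption holds).
Step 4: error magnitude e = S_0/v_4 = S_0·∏_{j≠4}(α_4 − α_j) = 8·5 = 40 ≡ 7 (mod 11).
Step 5: correct position 4: c_4 = r_4 − e = 3 − 7 ≡ 7 (mod 11). Hence c = [8, 4, 2, 7, 1].
  Check: interpolating c through the α_i gives m(x) = 5 + 8·x (degree < 2) with m(α_i) = c_i for every i, so c is indeed a codeword.
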